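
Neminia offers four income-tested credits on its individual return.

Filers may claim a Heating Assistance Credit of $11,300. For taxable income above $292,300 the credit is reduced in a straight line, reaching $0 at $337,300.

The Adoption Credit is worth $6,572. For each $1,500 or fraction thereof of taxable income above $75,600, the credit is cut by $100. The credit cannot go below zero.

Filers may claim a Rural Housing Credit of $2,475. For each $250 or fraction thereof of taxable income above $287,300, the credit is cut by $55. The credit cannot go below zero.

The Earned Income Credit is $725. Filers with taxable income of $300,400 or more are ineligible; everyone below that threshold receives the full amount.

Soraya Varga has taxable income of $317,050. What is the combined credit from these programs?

Heating Assistance Credit: $317,050 is $24,750 into a $45,000 phase-out range, leaving 20,250/45,000 of the credit: $11,300 × 20,250/45,000 = $5,085.
Adoption Credit: income exceeds $75,600 by $241,450 → 161 increments × $100 = $16,100 ≥ base, so the credit is $0.
Rural Housing Credit: income exceeds $287,300 by $29,750 → 119 increments × $55 = $6,545 ≥ base, so the credit is $0.
Earned Income Credit: $317,050 meets or exceeds the $300,400 cutoff, so the credit is $0.
Total: $5,085 + $0 + $0 + $0 = $5,085.

$5,085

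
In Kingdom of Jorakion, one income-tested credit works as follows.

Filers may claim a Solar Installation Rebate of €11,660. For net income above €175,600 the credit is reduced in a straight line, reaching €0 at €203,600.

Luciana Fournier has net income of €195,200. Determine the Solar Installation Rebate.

€3,498

Solar Installation Rebate: €195,200 is €19,600 into a €28,000 phase-out range, leaving 8,400/28,000 of the credit: €11,660 × 8,400/28,000 = €3,498.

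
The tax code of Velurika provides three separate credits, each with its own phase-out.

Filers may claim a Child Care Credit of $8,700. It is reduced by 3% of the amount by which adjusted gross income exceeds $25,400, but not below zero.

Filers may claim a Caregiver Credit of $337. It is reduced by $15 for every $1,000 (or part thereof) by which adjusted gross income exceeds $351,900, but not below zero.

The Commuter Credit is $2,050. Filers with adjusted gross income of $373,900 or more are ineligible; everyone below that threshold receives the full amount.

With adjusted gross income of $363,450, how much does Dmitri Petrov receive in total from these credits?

$2,207

Child Care Credit: 3% of the $338,050 excess over $25,400 is $10,141.50 ≥ base, so the credit is $0.
Caregiver Credit: income exceeds $351,900 by $11,550, which is 12 full-or-partial $1,000 increments; reduction = 12 × $15 = $180, leaving $157.
Commuter Credit: $363,450 is below the $373,900 cutoff, so the full $2,050 applies.
Total: $0 + $157 + $2,050 = $2,207.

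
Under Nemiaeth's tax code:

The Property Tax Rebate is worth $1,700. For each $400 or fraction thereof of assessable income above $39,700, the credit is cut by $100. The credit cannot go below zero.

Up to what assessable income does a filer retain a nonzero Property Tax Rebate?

After 16 increments the reduction is 16 × $100 = $1,600, leaving $100; one more increment wipes it out. Increment 16 ends at excess 16 × $400 = $6,400, so the highest qualifying income is $39,700 + $6,400 = $46,100.

$46,100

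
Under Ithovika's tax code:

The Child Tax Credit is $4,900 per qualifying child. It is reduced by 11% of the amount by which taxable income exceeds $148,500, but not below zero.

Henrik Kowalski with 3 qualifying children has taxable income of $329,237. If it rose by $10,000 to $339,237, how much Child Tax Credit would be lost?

$0

At $329,237 — base = 3 × $4,900 = $14,700. 11% of the $180,737 excess over $148,500 is $19,881.07 ≥ base, so the credit is $0.
At $339,237 — base = 3 × $4,900 = $14,700. 11% of the $190,737 excess over $148,500 is $20,981.07 ≥ base, so the credit is $0.
Lost: $0 − $0 = $0.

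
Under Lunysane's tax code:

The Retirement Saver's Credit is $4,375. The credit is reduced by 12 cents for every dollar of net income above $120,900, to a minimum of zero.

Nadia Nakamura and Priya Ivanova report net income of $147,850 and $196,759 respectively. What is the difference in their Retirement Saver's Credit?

Nadia ($147,850): Retirement Saver's Credit: 12% of the $26,950 excess over $120,900 is $3,234; credit = $4,375 − $3,234 = $1,141.
Priya ($196,759): Retirement Saver's Credit: 12% of the $75,859 excess over $120,900 is $9,103.08 ≥ base, so the credit is $0.
Difference: |$1,141 − $0| = $1,141.

$1,141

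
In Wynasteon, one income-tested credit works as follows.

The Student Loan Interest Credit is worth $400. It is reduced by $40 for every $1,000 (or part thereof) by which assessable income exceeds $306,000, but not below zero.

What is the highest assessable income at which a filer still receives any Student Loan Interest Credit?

$315,000

After 9 increments the reduction is 9 × $40 = $360, leaving $40; one more increment wipes it out. Increment 9 ends at excess 9 × $1,000 = $9,000, so the highest qualifying income is $306,000 + $9,000 = $315,000.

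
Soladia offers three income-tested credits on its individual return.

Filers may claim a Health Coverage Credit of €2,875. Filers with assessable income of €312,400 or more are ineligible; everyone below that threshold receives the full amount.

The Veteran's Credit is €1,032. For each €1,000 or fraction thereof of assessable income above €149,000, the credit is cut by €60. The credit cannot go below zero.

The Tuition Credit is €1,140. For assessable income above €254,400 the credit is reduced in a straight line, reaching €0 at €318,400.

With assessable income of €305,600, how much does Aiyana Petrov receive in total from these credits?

Health Coverage Credit: €305,600 is below the €312,400 cutoff, so the full €2,875 applies.
Veteran's Credit: income exceeds €149,000 by €156,600 → 157 increments × €60 = €9,420 ≥ base, so the credit is €0.
Tuition Credit: €305,600 is €51,200 into a €64,000 phase-out range, leaving 12,800/64,000 of the credit: €1,140 × 12,800/64,000 = €228.
Total: €2,875 + €0 + €228 = €3,103.

€3,103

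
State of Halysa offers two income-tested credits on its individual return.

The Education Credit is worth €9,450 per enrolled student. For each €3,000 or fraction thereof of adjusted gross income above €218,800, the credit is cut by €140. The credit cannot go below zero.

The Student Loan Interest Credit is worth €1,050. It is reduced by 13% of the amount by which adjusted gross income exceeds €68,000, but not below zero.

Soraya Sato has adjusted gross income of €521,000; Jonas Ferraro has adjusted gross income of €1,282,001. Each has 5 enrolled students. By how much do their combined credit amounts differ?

Soraya (€521,000): Education Credit: base = 5 × €9,450 = €47,250. income exceeds €218,800 by €302,200, which is 101 full-or-partial €3,000 increments; reduction = 101 × €140 = €14,140, leaving €33,110. Student Loan Interest Credit: 13% of the €453,000 excess over €68,000 is €58,890 ≥ base, so the credit is €0. total €33,110 + €0 = €33,110
Jonas (€1,282,001): Education Credit: base = 5 × €9,450 = €47,250. income exceeds €218,800 by €1,063,201 → 355 increments × €140 = €49,700 ≥ base, so the credit is €0. Student Loan Interest Credit: 13% of the €1,214,001 excess over €68,000 is €157,820.13 ≥ base, so the credit is €0. total €0 + €0 = €0
Difference: |€33,110 − €0| = €33,110.

€33,110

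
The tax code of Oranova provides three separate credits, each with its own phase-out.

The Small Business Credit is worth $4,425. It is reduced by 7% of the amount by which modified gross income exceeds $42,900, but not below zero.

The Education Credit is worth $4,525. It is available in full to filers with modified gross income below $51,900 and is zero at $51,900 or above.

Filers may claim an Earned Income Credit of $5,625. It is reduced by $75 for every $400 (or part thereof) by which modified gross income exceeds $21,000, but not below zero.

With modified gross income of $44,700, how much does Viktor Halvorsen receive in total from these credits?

Small Business Credit: 7% of the $1,800 excess over $42,900 is $126; credit = $4,425 − $126 = $4,299.
Education Credit: $44,700 is below the $51,900 cutoff, so the full $4,525 applies.
Earned Income Credit: income exceeds $21,000 by $23,700, which is 60 full-or-partial $400 increments; reduction = 60 × $75 = $4,500, leaving $1,125.
Total: $4,299 + $4,525 + $1,125 = $9,949.

$9,949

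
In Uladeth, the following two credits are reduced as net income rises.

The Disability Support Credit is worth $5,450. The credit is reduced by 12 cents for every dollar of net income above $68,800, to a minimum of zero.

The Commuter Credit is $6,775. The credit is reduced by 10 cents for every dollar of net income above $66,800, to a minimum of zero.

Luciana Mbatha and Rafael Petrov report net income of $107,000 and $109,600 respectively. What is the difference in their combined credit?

Luciana ($107,000): Disability Support Credit: 12% of the $38,200 excess over $68,800 is $4,584; credit = $5,450 − $4,584 = $866. Commuter Credit: 10% of the $40,200 excess over $66,800 is $4,020; credit = $6,775 − $4,020 = $2,755. total $866 + $2,755 = $3,621
Rafael ($109,600): Disability Support Credit: 12% of the $40,800 excess over $68,800 is $4,896; credit = $5,450 − $4,896 = $554. Commuter Credit: 10% of the $42,800 excess over $66,800 is $4,280; credit = $6,775 − $4,280 = $2,495. total $554 + $2,495 = $3,049
Difference: |$3,621 − $3,049| = $572.

$572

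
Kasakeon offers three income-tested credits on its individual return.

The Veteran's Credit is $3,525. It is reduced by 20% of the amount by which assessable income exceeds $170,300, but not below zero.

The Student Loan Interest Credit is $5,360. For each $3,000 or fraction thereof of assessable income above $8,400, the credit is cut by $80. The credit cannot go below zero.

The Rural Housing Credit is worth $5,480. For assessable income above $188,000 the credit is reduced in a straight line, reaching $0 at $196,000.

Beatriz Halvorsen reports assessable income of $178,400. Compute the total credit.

Veteran's Credit: 20% of the $8,100 excess over $170,300 is $1,620; credit = $3,525 − $1,620 = $1,905.
Student Loan Interest Credit: income exceeds $8,400 by $170,000, which is 57 full-or-partial $3,000 increments; reduction = 57 × $80 = $4,560, leaving $800.
Rural Housing Credit: $178,400 is at or below the $188,000 threshold, so the full $5,480 applies.
Total: $1,905 + $800 + $5,480 = $8,185.

$8,185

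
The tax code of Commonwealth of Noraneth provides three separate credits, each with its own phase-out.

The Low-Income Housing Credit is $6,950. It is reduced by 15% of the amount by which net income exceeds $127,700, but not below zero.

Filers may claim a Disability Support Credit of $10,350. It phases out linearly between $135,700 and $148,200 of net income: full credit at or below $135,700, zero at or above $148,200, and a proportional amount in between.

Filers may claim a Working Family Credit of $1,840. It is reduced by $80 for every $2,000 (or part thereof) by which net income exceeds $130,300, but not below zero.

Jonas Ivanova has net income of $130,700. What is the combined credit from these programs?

$18,610

Low-Income Housing Credit: 15% of the $3,000 excess over $127,700 is $450; credit = $6,950 − $450 = $6,500.
Disability Support Credit: $130,700 is at or below the $135,700 threshold, so the full $10,350 applies.
Working Family Credit: income exceeds $130,300 by $400, which is 1 full-or-partial $2,000 increment; reduction = 1 × $80 = $80, leaving $1,760.
Total: $6,500 + $10,350 + $1,760 = $18,610.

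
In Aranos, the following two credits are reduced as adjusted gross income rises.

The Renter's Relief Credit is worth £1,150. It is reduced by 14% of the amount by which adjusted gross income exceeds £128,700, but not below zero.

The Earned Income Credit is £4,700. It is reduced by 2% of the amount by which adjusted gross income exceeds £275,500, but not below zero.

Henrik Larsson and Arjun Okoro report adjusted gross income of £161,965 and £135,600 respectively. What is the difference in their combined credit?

Henrik (£161,965): Renter's Relief Credit: 14% of the £33,265 excess over £128,700 is £4,657.10 ≥ base, so the credit is £0. Earned Income Credit: £161,965 is at or below the £275,500 threshold, so the full £4,700 applies. total £0 + £4,700 = £4,700
Arjun (£135,600): Renter's Relief Credit: 14% of the £6,900 excess over £128,700 is £966; credit = £1,150 − £966 = £184. Earned Income Credit: £135,600 is at or below the £275,500 threshold, so the full £4,700 applies. total £184 + £4,700 = £4,884
Difference: |£4,700 − £4,884| = £184.

£184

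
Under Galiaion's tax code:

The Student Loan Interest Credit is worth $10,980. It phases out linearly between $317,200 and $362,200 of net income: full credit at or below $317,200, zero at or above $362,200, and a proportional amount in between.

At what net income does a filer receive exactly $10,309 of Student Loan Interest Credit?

$319,950

$10,309 is 10,309/10,980 of the full $10,980, so 671/10,980 of the $45,000 range has been used: income = $317,200 + $45,000 × 671/10,980 = $319,950.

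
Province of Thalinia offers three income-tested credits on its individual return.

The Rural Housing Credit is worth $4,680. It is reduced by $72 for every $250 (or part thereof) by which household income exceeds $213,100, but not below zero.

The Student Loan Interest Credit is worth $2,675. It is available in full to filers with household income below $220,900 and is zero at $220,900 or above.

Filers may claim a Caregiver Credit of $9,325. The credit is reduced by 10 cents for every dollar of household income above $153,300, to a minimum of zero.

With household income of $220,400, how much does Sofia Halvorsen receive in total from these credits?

Rural Housing Credit: income exceeds $213,100 by $7,300, which is 30 full-or-partial $250 increments; reduction = 30 × $72 = $2,160, leaving $2,520.
Student Loan Interest Credit: $220,400 is below the $220,900 cutoff, so the full $2,675 applies.
Caregiver Credit: 10% of the $67,100 excess over $153,300 is $6,710; credit = $9,325 − $6,710 = $2,615.
Total: $2,520 + $2,675 + $2,615 = $7,810.

$7,810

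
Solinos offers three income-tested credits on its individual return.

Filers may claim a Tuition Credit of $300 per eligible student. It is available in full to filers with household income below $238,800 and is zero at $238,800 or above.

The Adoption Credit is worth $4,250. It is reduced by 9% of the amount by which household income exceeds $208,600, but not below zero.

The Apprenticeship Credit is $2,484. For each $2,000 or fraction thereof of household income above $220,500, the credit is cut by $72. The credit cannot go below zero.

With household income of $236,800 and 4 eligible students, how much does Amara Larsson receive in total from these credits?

Tuition Credit: base = 4 × $300 = $1,200. $236,800 is below the $238,800 cutoff, so the full $1,200 applies.
Adoption Credit: 9% of the $28,200 excess over $208,600 is $2,538; credit = $4,250 − $2,538 = $1,712.
Apprenticeship Credit: income exceeds $220,500 by $16,300, which is 9 full-or-partial $2,000 increments; reduction = 9 × $72 = $648, leaving $1,836.
Total: $1,200 + $1,712 + $1,836 = $4,748.

$4,748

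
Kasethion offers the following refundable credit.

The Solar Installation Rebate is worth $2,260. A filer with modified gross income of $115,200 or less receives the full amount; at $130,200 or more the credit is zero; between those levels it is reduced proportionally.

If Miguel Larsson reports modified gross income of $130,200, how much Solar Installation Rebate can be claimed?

$0

Solar Installation Rebate: $130,200 is at or above $130,200, so the credit is $0.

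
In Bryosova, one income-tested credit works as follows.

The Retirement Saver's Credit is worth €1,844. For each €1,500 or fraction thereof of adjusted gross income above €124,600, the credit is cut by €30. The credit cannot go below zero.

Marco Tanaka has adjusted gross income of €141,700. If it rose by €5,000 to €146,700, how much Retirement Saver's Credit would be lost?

At €141,700 — income exceeds €124,600 by €17,100, which is 12 full-or-partial €1,500 increments; reduction = 12 × €30 = €360, leaving €1,484.
At €146,700 — income exceeds €124,600 by €22,100, which is 15 full-or-partial €1,500 increments; reduction = 15 × €30 = €450, leaving €1,394.
Lost: €1,484 − €1,394 = €90.

€90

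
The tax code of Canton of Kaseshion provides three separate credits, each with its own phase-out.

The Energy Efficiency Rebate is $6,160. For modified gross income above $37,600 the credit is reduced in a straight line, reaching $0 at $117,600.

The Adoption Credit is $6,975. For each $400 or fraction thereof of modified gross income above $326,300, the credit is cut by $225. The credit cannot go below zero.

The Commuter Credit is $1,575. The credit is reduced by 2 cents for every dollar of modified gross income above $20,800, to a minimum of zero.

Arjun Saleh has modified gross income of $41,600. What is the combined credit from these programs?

Energy Efficiency Rebate: $41,600 is $4,000 into a $80,000 phase-out range, leaving 76,000/80,000 of the credit: $6,160 × 76,000/80,000 = $5,852.
Adoption Credit: $41,600 is at or below the $326,300 threshold, so the full $6,975 applies.
Commuter Credit: 2% of the $20,800 excess over $20,800 is $416; credit = $1,575 − $416 = $1,159.
Total: $5,852 + $6,975 + $1,159 = $13,986.

$13,986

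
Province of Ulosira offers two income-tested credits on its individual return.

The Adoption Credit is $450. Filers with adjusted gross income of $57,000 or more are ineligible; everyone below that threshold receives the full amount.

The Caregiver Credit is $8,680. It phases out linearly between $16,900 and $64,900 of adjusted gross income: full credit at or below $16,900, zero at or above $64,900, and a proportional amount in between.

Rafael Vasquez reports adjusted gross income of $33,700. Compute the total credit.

Adoption Credit: $33,700 is below the $57,000 cutoff, so the full $450 applies.
Caregiver Credit: $33,700 is $16,800 into a $48,000 phase-out range, leaving 31,200/48,000 of the credit: $8,680 × 31,200/48,000 = $5,642.
Total: $450 + $5,642 = $6,092.

$6,092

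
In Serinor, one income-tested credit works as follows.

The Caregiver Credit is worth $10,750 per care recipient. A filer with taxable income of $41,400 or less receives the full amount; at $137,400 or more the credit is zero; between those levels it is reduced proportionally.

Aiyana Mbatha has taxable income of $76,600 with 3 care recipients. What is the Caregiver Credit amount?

Caregiver Credit: base = 3 × $10,750 = $32,250. $76,600 is $35,200 into a $96,000 phase-out range, leaving 60,800/96,000 of the credit: $32,250 × 60,800/96,000 = $20,425.

$20,425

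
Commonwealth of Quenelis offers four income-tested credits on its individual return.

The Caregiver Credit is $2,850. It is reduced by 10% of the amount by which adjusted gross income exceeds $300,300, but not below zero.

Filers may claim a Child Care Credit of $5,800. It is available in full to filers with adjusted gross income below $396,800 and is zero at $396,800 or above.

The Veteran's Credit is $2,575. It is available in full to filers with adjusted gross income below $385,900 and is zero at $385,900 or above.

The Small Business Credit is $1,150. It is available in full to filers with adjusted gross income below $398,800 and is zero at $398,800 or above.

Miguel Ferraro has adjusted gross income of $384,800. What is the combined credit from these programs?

$9,525

Caregiver Credit: 10% of the $84,500 excess over $300,300 is $8,450 ≥ base, so the credit is $0.
Child Care Credit: $384,800 is below the $396,800 cutoff, so the full $5,800 applies.
Veteran's Credit: $384,800 is below the $385,900 cutoff, so the full $2,575 applies.
Small Business Credit: $384,800 is below the $398,800 cutoff, so the full $1,150 applies.
Total: $0 + $5,800 + $2,575 + $1,150 = $9,525.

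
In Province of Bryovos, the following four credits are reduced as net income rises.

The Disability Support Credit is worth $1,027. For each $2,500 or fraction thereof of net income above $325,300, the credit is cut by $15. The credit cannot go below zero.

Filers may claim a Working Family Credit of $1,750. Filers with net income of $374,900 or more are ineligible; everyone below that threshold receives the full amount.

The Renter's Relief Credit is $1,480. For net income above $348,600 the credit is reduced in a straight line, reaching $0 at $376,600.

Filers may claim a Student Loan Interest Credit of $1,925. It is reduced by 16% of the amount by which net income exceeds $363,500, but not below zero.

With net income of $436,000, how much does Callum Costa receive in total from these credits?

$352

Disability Support Credit: income exceeds $325,300 by $110,700, which is 45 full-or-partial $2,500 increments; reduction = 45 × $15 = $675, leaving $352.
Working Family Credit: $436,000 meets or exceeds the $374,900 cutoff, so the credit is $0.
Renter's Relief Credit: $436,000 is at or above $376,600, so the credit is $0.
Student Loan Interest Credit: 16% of the $72,500 excess over $363,500 is $11,600 ≥ base, so the credit is $0.
Total: $352 + $0 + $0 + $0 = $352.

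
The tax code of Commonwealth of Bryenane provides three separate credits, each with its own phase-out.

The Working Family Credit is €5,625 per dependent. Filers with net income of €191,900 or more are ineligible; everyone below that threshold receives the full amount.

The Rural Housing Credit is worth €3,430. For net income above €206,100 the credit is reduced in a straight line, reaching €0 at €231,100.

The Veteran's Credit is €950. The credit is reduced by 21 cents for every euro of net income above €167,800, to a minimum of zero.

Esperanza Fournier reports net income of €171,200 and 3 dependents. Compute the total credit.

€20,541

Working Family Credit: base = 3 × €5,625 = €16,875. €171,200 is below the €191,900 cutoff, so the full €16,875 applies.
Rural Housing Credit: €171,200 is at or below the €206,100 threshold, so the full €3,430 applies.
Veteran's Credit: 21% of the €3,400 excess over €167,800 is €714; credit = €950 − €714 = €236.
Total: €16,875 + €3,430 + €236 = €20,541.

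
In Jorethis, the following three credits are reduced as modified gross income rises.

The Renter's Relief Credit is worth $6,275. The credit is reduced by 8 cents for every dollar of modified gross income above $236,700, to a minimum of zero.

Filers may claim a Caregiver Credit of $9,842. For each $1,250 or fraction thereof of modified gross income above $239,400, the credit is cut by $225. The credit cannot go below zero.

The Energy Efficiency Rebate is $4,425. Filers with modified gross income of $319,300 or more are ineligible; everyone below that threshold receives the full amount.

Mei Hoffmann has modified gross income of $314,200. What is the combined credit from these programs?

Renter's Relief Credit: 8% of the $77,500 excess over $236,700 is $6,200; credit = $6,275 − $6,200 = $75.
Caregiver Credit: income exceeds $239,400 by $74,800 → 60 increments × $225 = $13,500 ≥ base, so the credit is $0.
Energy Efficiency Rebate: $314,200 is below the $319,300 cutoff, so the full $4,425 applies.
Total: $75 + $0 + $4,425 = $4,500.

$4,500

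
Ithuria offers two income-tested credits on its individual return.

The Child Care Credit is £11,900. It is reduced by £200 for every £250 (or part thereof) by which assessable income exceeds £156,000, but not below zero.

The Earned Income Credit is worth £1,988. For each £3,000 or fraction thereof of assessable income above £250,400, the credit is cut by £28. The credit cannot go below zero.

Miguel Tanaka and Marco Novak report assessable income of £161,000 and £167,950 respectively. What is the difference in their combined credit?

Miguel (£161,000): Child Care Credit: income exceeds £156,000 by £5,000, which is 20 full-or-partial £250 increments; reduction = 20 × £200 = £4,000, leaving £7,900. Earned Income Credit: £161,000 is at or below the £250,400 threshold, so the full £1,988 applies. total £7,900 + £1,988 = £9,888
Marco (£167,950): Child Care Credit: income exceeds £156,000 by £11,950, which is 48 full-or-partial £250 increments; reduction = 48 × £200 = £9,600, leaving £2,300. Earned Income Credit: £167,950 is at or below the £250,400 threshold, so the full £1,988 applies. total £2,300 + £1,988 = £4,288
Difference: |£9,888 − £4,288| = £5,600.

£5,600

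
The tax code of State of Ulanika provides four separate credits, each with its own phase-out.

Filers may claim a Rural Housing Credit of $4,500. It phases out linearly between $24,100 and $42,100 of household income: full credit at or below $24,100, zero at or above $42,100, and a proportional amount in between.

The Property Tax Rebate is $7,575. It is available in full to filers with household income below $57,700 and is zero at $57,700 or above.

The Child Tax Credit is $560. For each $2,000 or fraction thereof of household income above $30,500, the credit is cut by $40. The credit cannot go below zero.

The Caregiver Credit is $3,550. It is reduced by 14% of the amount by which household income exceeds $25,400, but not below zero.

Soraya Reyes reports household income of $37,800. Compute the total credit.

$10,864

Rural Housing Credit: $37,800 is $13,700 into a $18,000 phase-out range, leaving 4,300/18,000 of the credit: $4,500 × 4,300/18,000 = $1,075.
Property Tax Rebate: $37,800 is below the $57,700 cutoff, so the full $7,575 applies.
Child Tax Credit: income exceeds $30,500 by $7,300, which is 4 full-or-partial $2,000 increments; reduction = 4 × $40 = $160, leaving $400.
Caregiver Credit: 14% of the $12,400 excess over $25,400 is $1,736; credit = $3,550 − $1,736 = $1,814.
Total: $1,075 + $7,575 + $400 + $1,814 = $10,864.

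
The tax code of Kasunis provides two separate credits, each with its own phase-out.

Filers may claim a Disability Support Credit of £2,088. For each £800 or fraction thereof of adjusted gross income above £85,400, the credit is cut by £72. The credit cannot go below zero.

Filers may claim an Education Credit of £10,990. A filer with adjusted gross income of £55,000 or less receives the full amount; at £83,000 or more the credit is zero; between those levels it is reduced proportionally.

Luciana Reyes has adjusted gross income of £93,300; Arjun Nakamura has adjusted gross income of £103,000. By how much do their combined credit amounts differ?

Luciana (£93,300): Disability Support Credit: income exceeds £85,400 by £7,900, which is 10 full-or-partial £800 increments; reduction = 10 × £72 = £720, leaving £1,368. Education Credit: £93,300 is at or above £83,000, so the credit is £0. total £1,368 + £0 = £1,368
Arjun (£103,000): Disability Support Credit: income exceeds £85,400 by £17,600, which is 22 full-or-partial £800 increments; reduction = 22 × £72 = £1,584, leaving £504. Education Credit: £103,000 is at or above £83,000, so the credit is £0. total £504 + £0 = £504
Difference: |£1,368 − £504| = £864.

£864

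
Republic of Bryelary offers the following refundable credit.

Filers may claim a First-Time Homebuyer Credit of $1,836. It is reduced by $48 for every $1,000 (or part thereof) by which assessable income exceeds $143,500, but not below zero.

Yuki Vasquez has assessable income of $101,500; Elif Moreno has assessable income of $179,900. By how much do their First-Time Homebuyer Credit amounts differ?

Yuki ($101,500): First-Time Homebuyer Credit: $101,500 is at or below the $143,500 threshold, so the full $1,836 applies.
Elif ($179,900): First-Time Homebuyer Credit: income exceeds $143,500 by $36,400, which is 37 full-or-partial $1,000 increments; reduction = 37 × $48 = $1,776, leaving $60.
Difference: |$1,836 − $60| = $1,776.

$1,776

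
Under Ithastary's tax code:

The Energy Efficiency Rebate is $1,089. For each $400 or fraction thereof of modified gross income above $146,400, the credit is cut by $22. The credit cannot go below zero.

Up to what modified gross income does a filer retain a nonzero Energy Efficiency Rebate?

$166,000

After 49 increments the reduction is 49 × $22 = $1,078, leaving $11; one more increment wipes it out. Increment 49 ends at excess 49 × $400 = $19,600, so the highest qualifying income is $146,400 + $19,600 = $166,000.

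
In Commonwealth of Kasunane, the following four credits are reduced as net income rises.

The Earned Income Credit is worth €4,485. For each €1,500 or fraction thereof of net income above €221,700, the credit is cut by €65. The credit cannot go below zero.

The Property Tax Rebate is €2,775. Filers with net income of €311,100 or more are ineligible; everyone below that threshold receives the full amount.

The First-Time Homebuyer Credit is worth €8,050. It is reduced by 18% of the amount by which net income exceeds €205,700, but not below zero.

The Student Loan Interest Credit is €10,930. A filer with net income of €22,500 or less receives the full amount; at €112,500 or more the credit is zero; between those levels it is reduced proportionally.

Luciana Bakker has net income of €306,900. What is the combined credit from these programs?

Earned Income Credit: income exceeds €221,700 by €85,200, which is 57 full-or-partial €1,500 increments; reduction = 57 × €65 = €3,705, leaving €780.
Property Tax Rebate: €306,900 is below the €311,100 cutoff, so the full €2,775 applies.
First-Time Homebuyer Credit: 18% of the €101,200 excess over €205,700 is €18,216 ≥ base, so the credit is €0.
Student Loan Interest Credit: €306,900 is at or above €112,500, so the credit is €0.
Total: €780 + €2,775 + €0 + €0 = €3,555.

€3,555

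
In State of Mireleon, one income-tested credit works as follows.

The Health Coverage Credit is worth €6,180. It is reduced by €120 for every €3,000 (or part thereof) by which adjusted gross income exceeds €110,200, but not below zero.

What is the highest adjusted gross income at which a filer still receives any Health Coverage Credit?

After 51 increments the reduction is 51 × €120 = €6,120, leaving €60; one more increment wipes it out. Increment 51 ends at excess 51 × €3,000 = €153,000, so the highest qualifying income is €110,200 + €153,000 = €263,200.

€263,200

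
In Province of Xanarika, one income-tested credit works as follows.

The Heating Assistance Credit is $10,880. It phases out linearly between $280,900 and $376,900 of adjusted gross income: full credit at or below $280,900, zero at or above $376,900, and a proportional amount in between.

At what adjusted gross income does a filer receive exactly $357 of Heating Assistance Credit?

$357 is 357/10,880 of the full $10,880, so 10,523/10,880 of the $96,000 range has been used: income = $280,900 + $96,000 × 10,523/10,880 = $373,750.

$373,750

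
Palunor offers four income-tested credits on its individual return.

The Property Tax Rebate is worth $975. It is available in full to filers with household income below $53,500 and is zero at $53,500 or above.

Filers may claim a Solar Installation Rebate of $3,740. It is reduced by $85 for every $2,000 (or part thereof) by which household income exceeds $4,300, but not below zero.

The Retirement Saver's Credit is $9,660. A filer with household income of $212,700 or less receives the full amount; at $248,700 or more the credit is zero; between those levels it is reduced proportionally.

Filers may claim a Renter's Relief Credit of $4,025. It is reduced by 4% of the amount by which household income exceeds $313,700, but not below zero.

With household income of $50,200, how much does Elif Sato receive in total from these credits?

Property Tax Rebate: $50,200 is below the $53,500 cutoff, so the full $975 applies.
Solar Installation Rebate: income exceeds $4,300 by $45,900, which is 23 full-or-partial $2,000 increments; reduction = 23 × $85 = $1,955, leaving $1,785.
Retirement Saver's Credit: $50,200 is at or below the $212,700 threshold, so the full $9,660 applies.
Renter's Relief Credit: $50,200 is at or below the $313,700 threshold, so the full $4,025 applies.
Total: $975 + $1,785 + $9,660 + $4,025 = $16,445.

$16,445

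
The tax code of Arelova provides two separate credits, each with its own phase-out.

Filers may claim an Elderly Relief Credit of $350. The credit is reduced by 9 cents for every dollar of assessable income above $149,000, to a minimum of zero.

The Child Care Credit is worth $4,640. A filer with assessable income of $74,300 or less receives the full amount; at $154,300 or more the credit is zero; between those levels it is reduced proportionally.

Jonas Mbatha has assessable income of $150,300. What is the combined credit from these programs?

Elderly Relief Credit: 9% of the $1,300 excess over $149,000 is $117; credit = $350 − $117 = $233.
Child Care Credit: $150,300 is $76,000 into a $80,000 phase-out range, leaving 4,000/80,000 of the credit: $4,640 × 4,000/80,000 = $232.
Total: $233 + $232 = $465.

$465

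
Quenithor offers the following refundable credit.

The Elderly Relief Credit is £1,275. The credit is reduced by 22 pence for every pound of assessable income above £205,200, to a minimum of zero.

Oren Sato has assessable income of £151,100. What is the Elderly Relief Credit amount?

Elderly Relief Credit: £151,100 is at or below the £205,200 threshold, so the full £1,275 applies.

£1,275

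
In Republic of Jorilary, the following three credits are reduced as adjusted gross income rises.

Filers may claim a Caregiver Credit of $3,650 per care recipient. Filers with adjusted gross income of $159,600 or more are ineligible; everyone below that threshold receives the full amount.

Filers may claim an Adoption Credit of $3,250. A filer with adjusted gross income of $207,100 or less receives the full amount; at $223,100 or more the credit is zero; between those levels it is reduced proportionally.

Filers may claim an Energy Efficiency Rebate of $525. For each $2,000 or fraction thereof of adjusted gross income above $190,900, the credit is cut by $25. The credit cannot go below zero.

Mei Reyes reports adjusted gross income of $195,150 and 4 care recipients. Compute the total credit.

$3,700

Caregiver Credit: base = 4 × $3,650 = $14,600. $195,150 meets or exceeds the $159,600 cutoff, so the credit is $0.
Adoption Credit: $195,150 is at or below the $207,100 threshold, so the full $3,250 applies.
Energy Efficiency Rebate: income exceeds $190,900 by $4,250, which is 3 full-or-partial $2,000 increments; reduction = 3 × $25 = $75, leaving $450.
Total: $0 + $3,250 + $450 = $3,700.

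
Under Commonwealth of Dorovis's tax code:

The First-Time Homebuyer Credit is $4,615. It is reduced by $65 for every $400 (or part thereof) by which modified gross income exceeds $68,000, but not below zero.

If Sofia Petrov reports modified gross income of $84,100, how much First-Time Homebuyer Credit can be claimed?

First-Time Homebuyer Credit: income exceeds $68,000 by $16,100, which is 41 full-or-partial $400 increments; reduction = 41 × $65 = $2,665, leaving $1,950.

$1,950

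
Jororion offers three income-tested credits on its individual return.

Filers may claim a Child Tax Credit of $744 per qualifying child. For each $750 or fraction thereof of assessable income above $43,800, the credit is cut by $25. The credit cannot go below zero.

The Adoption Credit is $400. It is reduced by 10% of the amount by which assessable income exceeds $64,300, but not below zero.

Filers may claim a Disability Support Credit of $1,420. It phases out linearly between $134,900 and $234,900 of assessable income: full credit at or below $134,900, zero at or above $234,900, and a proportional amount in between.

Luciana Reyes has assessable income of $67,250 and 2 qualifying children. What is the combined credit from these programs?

$2,213

Child Tax Credit: base = 2 × $744 = $1,488. income exceeds $43,800 by $23,450, which is 32 full-or-partial $750 increments; reduction = 32 × $25 = $800, leaving $688.
Adoption Credit: 10% of the $2,950 excess over $64,300 is $295; credit = $400 − $295 = $105.
Disability Support Credit: $67,250 is at or below the $134,900 threshold, so the full $1,420 applies.
Total: $688 + $105 + $1,420 = $2,213.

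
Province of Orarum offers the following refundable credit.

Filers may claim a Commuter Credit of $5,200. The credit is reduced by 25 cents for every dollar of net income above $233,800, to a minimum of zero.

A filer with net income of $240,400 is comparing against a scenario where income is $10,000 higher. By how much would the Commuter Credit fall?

$2,500

At $240,400 — 25% of the $6,600 excess over $233,800 is $1,650; credit = $5,200 − $1,650 = $3,550.
At $250,400 — 25% of the $16,600 excess over $233,800 is $4,150; credit = $5,200 − $4,150 = $1,050.
Lost: $3,550 − $1,050 = $2,500.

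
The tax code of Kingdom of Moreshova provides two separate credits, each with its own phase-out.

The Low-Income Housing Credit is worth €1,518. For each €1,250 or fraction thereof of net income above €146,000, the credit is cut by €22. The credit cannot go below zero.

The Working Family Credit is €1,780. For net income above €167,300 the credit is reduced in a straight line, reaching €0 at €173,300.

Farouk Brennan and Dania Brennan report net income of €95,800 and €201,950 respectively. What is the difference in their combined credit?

Farouk (€95,800): Low-Income Housing Credit: €95,800 is at or below the €146,000 threshold, so the full €1,518 applies. Working Family Credit: €95,800 is at or below the €167,300 threshold, so the full €1,780 applies. total €1,518 + €1,780 = €3,298
Dania (€201,950): Low-Income Housing Credit: income exceeds €146,000 by €55,950, which is 45 full-or-partial €1,250 increments; reduction = 45 × €22 = €990, leaving €528. Working Family Credit: €201,950 is at or above €173,300, so the credit is €0. total €528 + €0 = €528
Difference: |€3,298 − €528| = €2,770.

€2,770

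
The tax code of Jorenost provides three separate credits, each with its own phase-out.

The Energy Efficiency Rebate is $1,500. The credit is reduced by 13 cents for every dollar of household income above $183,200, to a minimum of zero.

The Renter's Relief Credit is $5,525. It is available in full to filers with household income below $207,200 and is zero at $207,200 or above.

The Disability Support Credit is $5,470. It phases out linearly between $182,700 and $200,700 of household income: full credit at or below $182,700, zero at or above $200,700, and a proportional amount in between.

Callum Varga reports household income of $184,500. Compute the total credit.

Energy Efficiency Rebate: 13% of the $1,300 excess over $183,200 is $169; credit = $1,500 − $169 = $1,331.
Renter's Relief Credit: $184,500 is below the $207,200 cutoff, so the full $5,525 applies.
Disability Support Credit: $184,500 is $1,800 into a $18,000 phase-out range, leaving 16,200/18,000 of the credit: $5,470 × 16,200/18,000 = $4,923.
Total: $1,331 + $5,525 + $4,923 = $11,779.

$11,779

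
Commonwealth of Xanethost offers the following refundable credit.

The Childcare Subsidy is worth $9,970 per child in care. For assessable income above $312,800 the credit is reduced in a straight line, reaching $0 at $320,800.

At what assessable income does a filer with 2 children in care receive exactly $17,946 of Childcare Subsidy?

$313,600

Full credit = 2 × $9,970 = $19,940.
$17,946 is 17,946/19,940 of the full $19,940, so 1,994/19,940 of the $8,000 range has been used: income = $312,800 + $8,000 × 1,994/19,940 = $313,600.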